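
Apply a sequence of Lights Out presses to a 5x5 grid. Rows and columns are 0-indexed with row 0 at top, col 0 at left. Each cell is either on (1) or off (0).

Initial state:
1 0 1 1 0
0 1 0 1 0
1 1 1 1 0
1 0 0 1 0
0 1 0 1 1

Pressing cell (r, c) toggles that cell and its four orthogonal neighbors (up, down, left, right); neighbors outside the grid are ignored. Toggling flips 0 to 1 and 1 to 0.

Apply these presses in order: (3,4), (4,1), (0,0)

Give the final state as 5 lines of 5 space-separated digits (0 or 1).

Answer: 0 1 1 1 0
1 1 0 1 0
1 1 1 1 1
1 1 0 0 1
1 0 1 1 0

Derivation:
After press 1 at (3,4):
1 0 1 1 0
0 1 0 1 0
1 1 1 1 1
1 0 0 0 1
0 1 0 1 0

After press 2 at (4,1):
1 0 1 1 0
0 1 0 1 0
1 1 1 1 1
1 1 0 0 1
1 0 1 1 0

After press 3 at (0,0):
0 1 1 1 0
1 1 0 1 0
1 1 1 1 1
1 1 0 0 1
1 0 1 1 0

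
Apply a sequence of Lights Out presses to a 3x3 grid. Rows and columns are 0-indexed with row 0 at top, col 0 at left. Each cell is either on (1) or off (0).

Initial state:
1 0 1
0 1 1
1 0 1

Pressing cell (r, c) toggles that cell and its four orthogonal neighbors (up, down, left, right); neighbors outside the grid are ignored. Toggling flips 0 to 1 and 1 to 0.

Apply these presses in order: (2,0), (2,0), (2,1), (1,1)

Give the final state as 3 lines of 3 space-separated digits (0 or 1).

Answer: 1 1 1
1 1 0
0 0 0

Derivation:
After press 1 at (2,0):
1 0 1
1 1 1
0 1 1

After press 2 at (2,0):
1 0 1
0 1 1
1 0 1

After press 3 at (2,1):
1 0 1
0 0 1
0 1 0

After press 4 at (1,1):
1 1 1
1 1 0
0 0 0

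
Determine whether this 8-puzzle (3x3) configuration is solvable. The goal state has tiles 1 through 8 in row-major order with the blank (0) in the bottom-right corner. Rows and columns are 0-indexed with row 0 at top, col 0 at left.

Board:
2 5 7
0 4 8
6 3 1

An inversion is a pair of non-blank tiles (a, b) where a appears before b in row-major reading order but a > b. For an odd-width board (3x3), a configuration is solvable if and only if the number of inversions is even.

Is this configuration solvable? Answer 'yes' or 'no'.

Inversions (pairs i<j in row-major order where tile[i] > tile[j] > 0): 16
16 is even, so the puzzle is solvable.

Answer: yes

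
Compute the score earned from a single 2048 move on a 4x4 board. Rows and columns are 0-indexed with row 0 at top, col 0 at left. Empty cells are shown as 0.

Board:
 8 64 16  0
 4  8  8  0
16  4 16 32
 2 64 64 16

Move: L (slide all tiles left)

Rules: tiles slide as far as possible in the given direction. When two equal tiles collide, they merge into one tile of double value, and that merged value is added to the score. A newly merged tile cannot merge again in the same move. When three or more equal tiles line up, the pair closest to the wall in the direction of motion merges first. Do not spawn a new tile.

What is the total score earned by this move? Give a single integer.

Answer: 144

Derivation:
Slide left:
row 0: [8, 64, 16, 0] -> [8, 64, 16, 0]  score +0 (running 0)
row 1: [4, 8, 8, 0] -> [4, 16, 0, 0]  score +16 (running 16)
row 2: [16, 4, 16, 32] -> [16, 4, 16, 32]  score +0 (running 16)
row 3: [2, 64, 64, 16] -> [2, 128, 16, 0]  score +128 (running 144)
Board after move:
  8  64  16   0
  4  16   0   0
 16   4  16  32
  2 128  16   0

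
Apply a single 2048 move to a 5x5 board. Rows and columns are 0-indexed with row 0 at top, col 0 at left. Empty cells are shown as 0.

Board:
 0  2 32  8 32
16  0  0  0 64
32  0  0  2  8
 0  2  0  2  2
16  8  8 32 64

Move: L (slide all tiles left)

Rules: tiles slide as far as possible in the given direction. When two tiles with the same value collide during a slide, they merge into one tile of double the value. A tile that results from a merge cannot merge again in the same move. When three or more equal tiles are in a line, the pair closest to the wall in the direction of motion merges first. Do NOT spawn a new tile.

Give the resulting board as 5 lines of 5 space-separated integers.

Slide left:
row 0: [0, 2, 32, 8, 32] -> [2, 32, 8, 32, 0]
row 1: [16, 0, 0, 0, 64] -> [16, 64, 0, 0, 0]
row 2: [32, 0, 0, 2, 8] -> [32, 2, 8, 0, 0]
row 3: [0, 2, 0, 2, 2] -> [4, 2, 0, 0, 0]
row 4: [16, 8, 8, 32, 64] -> [16, 16, 32, 64, 0]

Answer:  2 32  8 32  0
16 64  0  0  0
32  2  8  0  0
 4  2  0  0  0
16 16 32 64  0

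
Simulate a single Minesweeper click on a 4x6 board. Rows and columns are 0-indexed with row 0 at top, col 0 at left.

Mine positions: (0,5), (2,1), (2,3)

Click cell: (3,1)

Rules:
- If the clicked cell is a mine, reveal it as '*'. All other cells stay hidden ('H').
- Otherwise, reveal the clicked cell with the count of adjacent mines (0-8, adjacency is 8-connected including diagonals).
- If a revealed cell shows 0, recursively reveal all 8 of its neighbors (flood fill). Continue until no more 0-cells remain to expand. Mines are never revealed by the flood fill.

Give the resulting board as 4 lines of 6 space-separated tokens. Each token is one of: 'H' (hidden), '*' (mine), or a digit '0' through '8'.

H H H H H H
H H H H H H
H H H H H H
H 1 H H H H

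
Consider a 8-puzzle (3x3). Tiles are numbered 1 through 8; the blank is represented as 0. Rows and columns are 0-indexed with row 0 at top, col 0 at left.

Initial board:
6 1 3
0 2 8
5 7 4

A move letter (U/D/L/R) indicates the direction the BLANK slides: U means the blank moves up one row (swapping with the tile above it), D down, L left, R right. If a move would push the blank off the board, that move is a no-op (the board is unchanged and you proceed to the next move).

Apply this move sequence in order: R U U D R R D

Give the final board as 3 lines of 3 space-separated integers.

After move 1 (R):
6 1 3
2 0 8
5 7 4

After move 2 (U):
6 0 3
2 1 8
5 7 4

After move 3 (U):
6 0 3
2 1 8
5 7 4

After move 4 (D):
6 1 3
2 0 8
5 7 4

After move 5 (R):
6 1 3
2 8 0
5 7 4

After move 6 (R):
6 1 3
2 8 0
5 7 4

After move 7 (D):
6 1 3
2 8 4
5 7 0

Answer: 6 1 3
2 8 4
5 7 0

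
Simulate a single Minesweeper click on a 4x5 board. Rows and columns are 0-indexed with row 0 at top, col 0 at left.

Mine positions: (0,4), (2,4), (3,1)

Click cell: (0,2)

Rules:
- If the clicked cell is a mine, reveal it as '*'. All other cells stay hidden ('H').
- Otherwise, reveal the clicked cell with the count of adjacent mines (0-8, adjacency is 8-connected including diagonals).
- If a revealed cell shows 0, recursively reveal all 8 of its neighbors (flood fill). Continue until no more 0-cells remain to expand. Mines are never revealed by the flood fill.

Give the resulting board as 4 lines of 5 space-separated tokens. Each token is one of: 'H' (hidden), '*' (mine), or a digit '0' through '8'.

0 0 0 1 H
0 0 0 2 H
1 1 1 1 H
H H H H H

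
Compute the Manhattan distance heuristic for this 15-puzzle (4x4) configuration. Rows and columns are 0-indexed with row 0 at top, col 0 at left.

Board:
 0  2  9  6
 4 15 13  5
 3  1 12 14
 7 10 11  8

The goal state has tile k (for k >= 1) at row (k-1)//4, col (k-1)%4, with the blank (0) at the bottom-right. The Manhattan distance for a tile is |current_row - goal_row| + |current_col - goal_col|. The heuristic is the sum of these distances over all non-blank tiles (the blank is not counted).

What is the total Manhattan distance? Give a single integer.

Tile 2: (0,1)->(0,1) = 0
Tile 9: (0,2)->(2,0) = 4
Tile 6: (0,3)->(1,1) = 3
Tile 4: (1,0)->(0,3) = 4
Tile 15: (1,1)->(3,2) = 3
Tile 13: (1,2)->(3,0) = 4
Tile 5: (1,3)->(1,0) = 3
Tile 3: (2,0)->(0,2) = 4
Tile 1: (2,1)->(0,0) = 3
Tile 12: (2,2)->(2,3) = 1
Tile 14: (2,3)->(3,1) = 3
Tile 7: (3,0)->(1,2) = 4
Tile 10: (3,1)->(2,1) = 1
Tile 11: (3,2)->(2,2) = 1
Tile 8: (3,3)->(1,3) = 2
Sum: 0 + 4 + 3 + 4 + 3 + 4 + 3 + 4 + 3 + 1 + 3 + 4 + 1 + 1 + 2 = 40

Answer: 40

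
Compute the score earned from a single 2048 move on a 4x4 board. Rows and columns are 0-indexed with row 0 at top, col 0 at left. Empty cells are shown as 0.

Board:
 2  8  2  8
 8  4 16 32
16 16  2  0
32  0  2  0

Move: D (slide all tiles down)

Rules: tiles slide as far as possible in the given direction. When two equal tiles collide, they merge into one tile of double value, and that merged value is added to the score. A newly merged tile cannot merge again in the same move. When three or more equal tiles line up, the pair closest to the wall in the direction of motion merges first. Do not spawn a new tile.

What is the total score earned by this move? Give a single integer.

Slide down:
col 0: [2, 8, 16, 32] -> [2, 8, 16, 32]  score +0 (running 0)
col 1: [8, 4, 16, 0] -> [0, 8, 4, 16]  score +0 (running 0)
col 2: [2, 16, 2, 2] -> [0, 2, 16, 4]  score +4 (running 4)
col 3: [8, 32, 0, 0] -> [0, 0, 8, 32]  score +0 (running 4)
Board after move:
 2  0  0  0
 8  8  2  0
16  4 16  8
32 16  4 32

Answer: 4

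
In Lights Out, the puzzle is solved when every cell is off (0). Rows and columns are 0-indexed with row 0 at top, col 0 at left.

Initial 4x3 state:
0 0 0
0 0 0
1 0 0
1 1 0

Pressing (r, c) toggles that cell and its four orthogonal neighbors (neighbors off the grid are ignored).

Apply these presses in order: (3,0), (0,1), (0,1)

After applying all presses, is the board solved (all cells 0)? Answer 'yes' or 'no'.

Answer: yes

Derivation:
After press 1 at (3,0):
0 0 0
0 0 0
0 0 0
0 0 0

After press 2 at (0,1):
1 1 1
0 1 0
0 0 0
0 0 0

After press 3 at (0,1):
0 0 0
0 0 0
0 0 0
0 0 0

Lights still on: 0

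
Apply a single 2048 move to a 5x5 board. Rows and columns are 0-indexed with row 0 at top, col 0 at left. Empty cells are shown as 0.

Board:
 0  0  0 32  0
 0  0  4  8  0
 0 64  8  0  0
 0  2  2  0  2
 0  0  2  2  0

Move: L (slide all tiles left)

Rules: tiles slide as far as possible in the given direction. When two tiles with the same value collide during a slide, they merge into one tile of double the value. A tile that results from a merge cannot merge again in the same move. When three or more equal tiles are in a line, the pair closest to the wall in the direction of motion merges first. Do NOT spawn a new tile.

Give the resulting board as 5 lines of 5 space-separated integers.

Answer: 32  0  0  0  0
 4  8  0  0  0
64  8  0  0  0
 4  2  0  0  0
 4  0  0  0  0

Derivation:
Slide left:
row 0: [0, 0, 0, 32, 0] -> [32, 0, 0, 0, 0]
row 1: [0, 0, 4, 8, 0] -> [4, 8, 0, 0, 0]
row 2: [0, 64, 8, 0, 0] -> [64, 8, 0, 0, 0]
row 3: [0, 2, 2, 0, 2] -> [4, 2, 0, 0, 0]
row 4: [0, 0, 2, 2, 0] -> [4, 0, 0, 0, 0]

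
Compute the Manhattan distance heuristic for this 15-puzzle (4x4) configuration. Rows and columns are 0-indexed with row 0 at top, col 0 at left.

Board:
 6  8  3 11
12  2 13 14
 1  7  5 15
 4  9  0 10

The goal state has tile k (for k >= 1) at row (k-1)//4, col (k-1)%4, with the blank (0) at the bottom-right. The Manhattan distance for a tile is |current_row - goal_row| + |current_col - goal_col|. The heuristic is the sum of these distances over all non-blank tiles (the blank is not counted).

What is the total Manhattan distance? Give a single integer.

Tile 6: at (0,0), goal (1,1), distance |0-1|+|0-1| = 2
Tile 8: at (0,1), goal (1,3), distance |0-1|+|1-3| = 3
Tile 3: at (0,2), goal (0,2), distance |0-0|+|2-2| = 0
Tile 11: at (0,3), goal (2,2), distance |0-2|+|3-2| = 3
Tile 12: at (1,0), goal (2,3), distance |1-2|+|0-3| = 4
Tile 2: at (1,1), goal (0,1), distance |1-0|+|1-1| = 1
Tile 13: at (1,2), goal (3,0), distance |1-3|+|2-0| = 4
Tile 14: at (1,3), goal (3,1), distance |1-3|+|3-1| = 4
Tile 1: at (2,0), goal (0,0), distance |2-0|+|0-0| = 2
Tile 7: at (2,1), goal (1,2), distance |2-1|+|1-2| = 2
Tile 5: at (2,2), goal (1,0), distance |2-1|+|2-0| = 3
Tile 15: at (2,3), goal (3,2), distance |2-3|+|3-2| = 2
Tile 4: at (3,0), goal (0,3), distance |3-0|+|0-3| = 6
Tile 9: at (3,1), goal (2,0), distance |3-2|+|1-0| = 2
Tile 10: at (3,3), goal (2,1), distance |3-2|+|3-1| = 3
Sum: 2 + 3 + 0 + 3 + 4 + 1 + 4 + 4 + 2 + 2 + 3 + 2 + 6 + 2 + 3 = 41

Answer: 41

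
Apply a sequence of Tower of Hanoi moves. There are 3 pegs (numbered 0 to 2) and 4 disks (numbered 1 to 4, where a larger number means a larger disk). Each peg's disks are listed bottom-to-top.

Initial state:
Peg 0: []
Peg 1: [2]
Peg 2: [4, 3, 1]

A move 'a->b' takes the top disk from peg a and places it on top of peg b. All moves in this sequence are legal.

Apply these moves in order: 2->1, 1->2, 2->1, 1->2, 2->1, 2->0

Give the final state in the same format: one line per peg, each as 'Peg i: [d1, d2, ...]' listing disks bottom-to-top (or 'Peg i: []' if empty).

After move 1 (2->1):
Peg 0: []
Peg 1: [2, 1]
Peg 2: [4, 3]

After move 2 (1->2):
Peg 0: []
Peg 1: [2]
Peg 2: [4, 3, 1]

After move 3 (2->1):
Peg 0: []
Peg 1: [2, 1]
Peg 2: [4, 3]

After move 4 (1->2):
Peg 0: []
Peg 1: [2]
Peg 2: [4, 3, 1]

After move 5 (2->1):
Peg 0: []
Peg 1: [2, 1]
Peg 2: [4, 3]

After move 6 (2->0):
Peg 0: [3]
Peg 1: [2, 1]
Peg 2: [4]

Answer: Peg 0: [3]
Peg 1: [2, 1]
Peg 2: [4]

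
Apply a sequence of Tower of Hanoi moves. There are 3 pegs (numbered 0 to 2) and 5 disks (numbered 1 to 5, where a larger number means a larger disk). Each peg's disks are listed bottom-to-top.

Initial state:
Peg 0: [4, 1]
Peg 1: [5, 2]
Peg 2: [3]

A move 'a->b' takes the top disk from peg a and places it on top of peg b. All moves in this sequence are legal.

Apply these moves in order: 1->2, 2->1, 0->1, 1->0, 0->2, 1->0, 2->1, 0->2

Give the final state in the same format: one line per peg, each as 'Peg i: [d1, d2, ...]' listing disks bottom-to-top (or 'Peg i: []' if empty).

After move 1 (1->2):
Peg 0: [4, 1]
Peg 1: [5]
Peg 2: [3, 2]

After move 2 (2->1):
Peg 0: [4, 1]
Peg 1: [5, 2]
Peg 2: [3]

After move 3 (0->1):
Peg 0: [4]
Peg 1: [5, 2, 1]
Peg 2: [3]

After move 4 (1->0):
Peg 0: [4, 1]
Peg 1: [5, 2]
Peg 2: [3]

After move 5 (0->2):
Peg 0: [4]
Peg 1: [5, 2]
Peg 2: [3, 1]

After move 6 (1->0):
Peg 0: [4, 2]
Peg 1: [5]
Peg 2: [3, 1]

After move 7 (2->1):
Peg 0: [4, 2]
Peg 1: [5, 1]
Peg 2: [3]

After move 8 (0->2):
Peg 0: [4]
Peg 1: [5, 1]
Peg 2: [3, 2]

Answer: Peg 0: [4]
Peg 1: [5, 1]
Peg 2: [3, 2]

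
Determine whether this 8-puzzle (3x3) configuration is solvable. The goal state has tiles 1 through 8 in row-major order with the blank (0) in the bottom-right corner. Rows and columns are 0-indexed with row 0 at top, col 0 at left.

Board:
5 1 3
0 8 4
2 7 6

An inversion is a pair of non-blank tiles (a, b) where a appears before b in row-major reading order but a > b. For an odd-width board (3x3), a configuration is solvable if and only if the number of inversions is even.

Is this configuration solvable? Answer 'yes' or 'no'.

Inversions (pairs i<j in row-major order where tile[i] > tile[j] > 0): 11
11 is odd, so the puzzle is not solvable.

Answer: no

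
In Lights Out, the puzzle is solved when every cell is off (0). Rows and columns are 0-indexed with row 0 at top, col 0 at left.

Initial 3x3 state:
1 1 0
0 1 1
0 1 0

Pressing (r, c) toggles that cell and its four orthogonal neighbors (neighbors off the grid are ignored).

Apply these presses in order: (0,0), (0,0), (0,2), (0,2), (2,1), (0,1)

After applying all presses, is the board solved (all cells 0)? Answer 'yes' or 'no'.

After press 1 at (0,0):
0 0 0
1 1 1
0 1 0

After press 2 at (0,0):
1 1 0
0 1 1
0 1 0

After press 3 at (0,2):
1 0 1
0 1 0
0 1 0

After press 4 at (0,2):
1 1 0
0 1 1
0 1 0

After press 5 at (2,1):
1 1 0
0 0 1
1 0 1

After press 6 at (0,1):
0 0 1
0 1 1
1 0 1

Lights still on: 5

Answer: no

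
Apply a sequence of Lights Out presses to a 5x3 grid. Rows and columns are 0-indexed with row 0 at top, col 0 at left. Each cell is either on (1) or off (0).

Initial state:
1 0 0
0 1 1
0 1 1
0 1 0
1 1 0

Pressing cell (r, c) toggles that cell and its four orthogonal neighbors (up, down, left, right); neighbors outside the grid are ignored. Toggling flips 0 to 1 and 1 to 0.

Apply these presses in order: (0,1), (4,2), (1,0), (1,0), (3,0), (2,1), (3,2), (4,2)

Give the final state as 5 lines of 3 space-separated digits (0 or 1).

Answer: 0 1 1
0 1 1
0 0 1
1 0 1
0 1 1

Derivation:
After press 1 at (0,1):
0 1 1
0 0 1
0 1 1
0 1 0
1 1 0

After press 2 at (4,2):
0 1 1
0 0 1
0 1 1
0 1 1
1 0 1

After press 3 at (1,0):
1 1 1
1 1 1
1 1 1
0 1 1
1 0 1

After press 4 at (1,0):
0 1 1
0 0 1
0 1 1
0 1 1
1 0 1

After press 5 at (3,0):
0 1 1
0 0 1
1 1 1
1 0 1
0 0 1

After press 6 at (2,1):
0 1 1
0 1 1
0 0 0
1 1 1
0 0 1

After press 7 at (3,2):
0 1 1
0 1 1
0 0 1
1 0 0
0 0 0

After press 8 at (4,2):
0 1 1
0 1 1
0 0 1
1 0 1
0 1 1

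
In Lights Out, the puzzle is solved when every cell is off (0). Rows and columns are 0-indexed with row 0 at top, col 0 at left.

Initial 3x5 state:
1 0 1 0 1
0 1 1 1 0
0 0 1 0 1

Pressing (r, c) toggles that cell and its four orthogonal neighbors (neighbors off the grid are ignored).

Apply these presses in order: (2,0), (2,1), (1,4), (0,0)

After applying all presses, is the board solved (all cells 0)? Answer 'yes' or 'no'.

After press 1 at (2,0):
1 0 1 0 1
1 1 1 1 0
1 1 1 0 1

After press 2 at (2,1):
1 0 1 0 1
1 0 1 1 0
0 0 0 0 1

After press 3 at (1,4):
1 0 1 0 0
1 0 1 0 1
0 0 0 0 0

After press 4 at (0,0):
0 1 1 0 0
0 0 1 0 1
0 0 0 0 0

Lights still on: 4

Answer: no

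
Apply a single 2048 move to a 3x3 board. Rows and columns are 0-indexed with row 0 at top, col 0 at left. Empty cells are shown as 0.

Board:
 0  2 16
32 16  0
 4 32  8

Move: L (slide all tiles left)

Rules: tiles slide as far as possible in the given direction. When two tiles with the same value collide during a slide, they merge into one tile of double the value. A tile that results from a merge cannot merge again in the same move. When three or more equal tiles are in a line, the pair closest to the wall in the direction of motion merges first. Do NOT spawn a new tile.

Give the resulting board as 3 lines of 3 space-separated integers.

Slide left:
row 0: [0, 2, 16] -> [2, 16, 0]
row 1: [32, 16, 0] -> [32, 16, 0]
row 2: [4, 32, 8] -> [4, 32, 8]

Answer:  2 16  0
32 16  0
 4 32  8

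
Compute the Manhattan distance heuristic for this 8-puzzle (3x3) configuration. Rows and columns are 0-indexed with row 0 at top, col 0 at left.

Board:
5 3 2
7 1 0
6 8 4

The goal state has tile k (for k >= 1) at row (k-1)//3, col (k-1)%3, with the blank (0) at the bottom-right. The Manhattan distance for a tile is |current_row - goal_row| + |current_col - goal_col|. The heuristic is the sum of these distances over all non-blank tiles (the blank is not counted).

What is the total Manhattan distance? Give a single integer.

Answer: 13

Derivation:
Tile 5: at (0,0), goal (1,1), distance |0-1|+|0-1| = 2
Tile 3: at (0,1), goal (0,2), distance |0-0|+|1-2| = 1
Tile 2: at (0,2), goal (0,1), distance |0-0|+|2-1| = 1
Tile 7: at (1,0), goal (2,0), distance |1-2|+|0-0| = 1
Tile 1: at (1,1), goal (0,0), distance |1-0|+|1-0| = 2
Tile 6: at (2,0), goal (1,2), distance |2-1|+|0-2| = 3
Tile 8: at (2,1), goal (2,1), distance |2-2|+|1-1| = 0
Tile 4: at (2,2), goal (1,0), distance |2-1|+|2-0| = 3
Sum: 2 + 1 + 1 + 1 + 2 + 3 + 0 + 3 = 13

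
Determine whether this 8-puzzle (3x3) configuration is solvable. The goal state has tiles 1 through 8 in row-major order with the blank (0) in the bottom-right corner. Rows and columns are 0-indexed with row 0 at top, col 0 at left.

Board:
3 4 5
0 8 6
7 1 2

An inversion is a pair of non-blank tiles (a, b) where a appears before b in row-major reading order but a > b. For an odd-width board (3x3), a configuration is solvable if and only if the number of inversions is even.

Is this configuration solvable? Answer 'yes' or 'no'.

Answer: yes

Derivation:
Inversions (pairs i<j in row-major order where tile[i] > tile[j] > 0): 14
14 is even, so the puzzle is solvable.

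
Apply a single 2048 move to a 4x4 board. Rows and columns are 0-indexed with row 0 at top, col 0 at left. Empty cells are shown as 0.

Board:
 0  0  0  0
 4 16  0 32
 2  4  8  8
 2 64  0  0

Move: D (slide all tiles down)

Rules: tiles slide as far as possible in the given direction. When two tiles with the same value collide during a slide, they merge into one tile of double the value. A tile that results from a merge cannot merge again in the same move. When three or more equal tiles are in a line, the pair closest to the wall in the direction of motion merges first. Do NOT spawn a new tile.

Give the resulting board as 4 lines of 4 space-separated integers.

Slide down:
col 0: [0, 4, 2, 2] -> [0, 0, 4, 4]
col 1: [0, 16, 4, 64] -> [0, 16, 4, 64]
col 2: [0, 0, 8, 0] -> [0, 0, 0, 8]
col 3: [0, 32, 8, 0] -> [0, 0, 32, 8]

Answer:  0  0  0  0
 0 16  0  0
 4  4  0 32
 4 64  8  8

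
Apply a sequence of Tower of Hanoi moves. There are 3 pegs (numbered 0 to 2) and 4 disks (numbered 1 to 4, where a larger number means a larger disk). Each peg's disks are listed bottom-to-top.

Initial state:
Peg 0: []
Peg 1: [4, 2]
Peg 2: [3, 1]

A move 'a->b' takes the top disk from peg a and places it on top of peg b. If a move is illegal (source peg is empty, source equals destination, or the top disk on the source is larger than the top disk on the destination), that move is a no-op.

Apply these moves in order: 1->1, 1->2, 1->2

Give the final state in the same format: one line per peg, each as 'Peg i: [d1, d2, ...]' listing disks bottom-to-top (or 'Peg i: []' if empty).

After move 1 (1->1):
Peg 0: []
Peg 1: [4, 2]
Peg 2: [3, 1]

After move 2 (1->2):
Peg 0: []
Peg 1: [4, 2]
Peg 2: [3, 1]

After move 3 (1->2):
Peg 0: []
Peg 1: [4, 2]
Peg 2: [3, 1]

Answer: Peg 0: []
Peg 1: [4, 2]
Peg 2: [3, 1]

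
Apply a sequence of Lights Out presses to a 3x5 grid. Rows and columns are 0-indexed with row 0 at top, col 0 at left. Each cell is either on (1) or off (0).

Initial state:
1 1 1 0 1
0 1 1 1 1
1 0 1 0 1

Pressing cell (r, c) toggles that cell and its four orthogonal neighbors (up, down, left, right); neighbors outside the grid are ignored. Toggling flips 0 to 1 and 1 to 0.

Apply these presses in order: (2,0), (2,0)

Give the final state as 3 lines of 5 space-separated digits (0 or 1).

Answer: 1 1 1 0 1
0 1 1 1 1
1 0 1 0 1

Derivation:
After press 1 at (2,0):
1 1 1 0 1
1 1 1 1 1
0 1 1 0 1

After press 2 at (2,0):
1 1 1 0 1
0 1 1 1 1
1 0 1 0 1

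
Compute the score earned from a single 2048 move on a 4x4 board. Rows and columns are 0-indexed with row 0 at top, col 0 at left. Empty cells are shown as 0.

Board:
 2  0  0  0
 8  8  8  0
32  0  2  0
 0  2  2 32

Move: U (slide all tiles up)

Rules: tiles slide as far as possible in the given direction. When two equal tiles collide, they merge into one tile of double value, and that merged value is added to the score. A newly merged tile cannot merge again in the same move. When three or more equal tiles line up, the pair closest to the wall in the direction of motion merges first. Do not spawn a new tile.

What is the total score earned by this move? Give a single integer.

Answer: 4

Derivation:
Slide up:
col 0: [2, 8, 32, 0] -> [2, 8, 32, 0]  score +0 (running 0)
col 1: [0, 8, 0, 2] -> [8, 2, 0, 0]  score +0 (running 0)
col 2: [0, 8, 2, 2] -> [8, 4, 0, 0]  score +4 (running 4)
col 3: [0, 0, 0, 32] -> [32, 0, 0, 0]  score +0 (running 4)
Board after move:
 2  8  8 32
 8  2  4  0
32  0  0  0
 0  0  0  0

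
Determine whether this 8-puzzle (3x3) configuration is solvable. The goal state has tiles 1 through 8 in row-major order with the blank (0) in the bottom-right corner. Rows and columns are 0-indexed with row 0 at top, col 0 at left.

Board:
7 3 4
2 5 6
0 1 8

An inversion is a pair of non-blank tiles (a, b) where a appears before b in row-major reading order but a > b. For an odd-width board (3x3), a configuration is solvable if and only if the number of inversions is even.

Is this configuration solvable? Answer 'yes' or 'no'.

Inversions (pairs i<j in row-major order where tile[i] > tile[j] > 0): 13
13 is odd, so the puzzle is not solvable.

Answer: no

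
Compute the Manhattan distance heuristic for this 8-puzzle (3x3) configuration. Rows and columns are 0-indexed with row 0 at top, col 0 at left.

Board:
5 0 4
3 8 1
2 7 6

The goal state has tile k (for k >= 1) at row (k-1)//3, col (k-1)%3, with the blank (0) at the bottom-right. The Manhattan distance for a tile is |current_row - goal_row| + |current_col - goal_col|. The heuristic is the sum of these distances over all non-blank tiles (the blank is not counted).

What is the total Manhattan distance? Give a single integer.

Tile 5: at (0,0), goal (1,1), distance |0-1|+|0-1| = 2
Tile 4: at (0,2), goal (1,0), distance |0-1|+|2-0| = 3
Tile 3: at (1,0), goal (0,2), distance |1-0|+|0-2| = 3
Tile 8: at (1,1), goal (2,1), distance |1-2|+|1-1| = 1
Tile 1: at (1,2), goal (0,0), distance |1-0|+|2-0| = 3
Tile 2: at (2,0), goal (0,1), distance |2-0|+|0-1| = 3
Tile 7: at (2,1), goal (2,0), distance |2-2|+|1-0| = 1
Tile 6: at (2,2), goal (1,2), distance |2-1|+|2-2| = 1
Sum: 2 + 3 + 3 + 1 + 3 + 3 + 1 + 1 = 17

Answer: 17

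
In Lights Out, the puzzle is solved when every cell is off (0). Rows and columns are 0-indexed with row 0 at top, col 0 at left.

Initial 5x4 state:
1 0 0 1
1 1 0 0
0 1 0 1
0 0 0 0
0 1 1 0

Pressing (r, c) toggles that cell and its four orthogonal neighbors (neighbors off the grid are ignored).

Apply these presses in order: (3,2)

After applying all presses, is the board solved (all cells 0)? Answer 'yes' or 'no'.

After press 1 at (3,2):
1 0 0 1
1 1 0 0
0 1 1 1
0 1 1 1
0 1 0 0

Lights still on: 11

Answer: no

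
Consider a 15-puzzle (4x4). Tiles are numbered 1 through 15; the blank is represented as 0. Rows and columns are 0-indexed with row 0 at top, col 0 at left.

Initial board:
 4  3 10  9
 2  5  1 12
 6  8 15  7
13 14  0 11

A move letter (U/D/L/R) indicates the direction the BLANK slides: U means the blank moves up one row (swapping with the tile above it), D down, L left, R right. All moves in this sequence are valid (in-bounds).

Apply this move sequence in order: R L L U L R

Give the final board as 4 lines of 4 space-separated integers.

After move 1 (R):
 4  3 10  9
 2  5  1 12
 6  8 15  7
13 14 11  0

After move 2 (L):
 4  3 10  9
 2  5  1 12
 6  8 15  7
13 14  0 11

After move 3 (L):
 4  3 10  9
 2  5  1 12
 6  8 15  7
13  0 14 11

After move 4 (U):
 4  3 10  9
 2  5  1 12
 6  0 15  7
13  8 14 11

After move 5 (L):
 4  3 10  9
 2  5  1 12
 0  6 15  7
13  8 14 11

After move 6 (R):
 4  3 10  9
 2  5  1 12
 6  0 15  7
13  8 14 11

Answer:  4  3 10  9
 2  5  1 12
 6  0 15  7
13  8 14 11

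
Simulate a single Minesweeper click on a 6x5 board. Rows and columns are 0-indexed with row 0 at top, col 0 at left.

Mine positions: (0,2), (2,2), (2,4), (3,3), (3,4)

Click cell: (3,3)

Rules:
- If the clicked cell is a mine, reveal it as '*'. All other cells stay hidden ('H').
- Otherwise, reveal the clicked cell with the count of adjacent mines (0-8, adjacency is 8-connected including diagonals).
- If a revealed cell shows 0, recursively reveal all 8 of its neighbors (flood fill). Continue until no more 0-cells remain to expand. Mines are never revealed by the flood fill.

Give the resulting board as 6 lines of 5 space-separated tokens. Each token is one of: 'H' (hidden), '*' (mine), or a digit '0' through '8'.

H H H H H
H H H H H
H H H H H
H H H * H
H H H H H
H H H H H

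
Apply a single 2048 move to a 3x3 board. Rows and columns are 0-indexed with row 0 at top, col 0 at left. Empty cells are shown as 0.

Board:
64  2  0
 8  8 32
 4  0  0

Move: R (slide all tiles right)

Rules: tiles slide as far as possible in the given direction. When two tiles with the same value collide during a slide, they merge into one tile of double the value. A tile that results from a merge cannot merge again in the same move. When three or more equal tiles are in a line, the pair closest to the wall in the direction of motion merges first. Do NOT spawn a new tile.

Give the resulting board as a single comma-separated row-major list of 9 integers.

Answer: 0, 64, 2, 0, 16, 32, 0, 0, 4

Derivation:
Slide right:
row 0: [64, 2, 0] -> [0, 64, 2]
row 1: [8, 8, 32] -> [0, 16, 32]
row 2: [4, 0, 0] -> [0, 0, 4]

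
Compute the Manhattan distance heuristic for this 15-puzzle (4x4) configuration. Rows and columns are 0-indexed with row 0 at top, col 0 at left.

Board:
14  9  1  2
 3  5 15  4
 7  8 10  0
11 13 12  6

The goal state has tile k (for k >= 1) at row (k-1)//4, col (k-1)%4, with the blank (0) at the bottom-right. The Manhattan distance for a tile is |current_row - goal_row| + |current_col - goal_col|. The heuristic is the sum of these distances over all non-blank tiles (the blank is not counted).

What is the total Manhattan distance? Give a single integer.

Answer: 35

Derivation:
Tile 14: (0,0)->(3,1) = 4
Tile 9: (0,1)->(2,0) = 3
Tile 1: (0,2)->(0,0) = 2
Tile 2: (0,3)->(0,1) = 2
Tile 3: (1,0)->(0,2) = 3
Tile 5: (1,1)->(1,0) = 1
Tile 15: (1,2)->(3,2) = 2
Tile 4: (1,3)->(0,3) = 1
Tile 7: (2,0)->(1,2) = 3
Tile 8: (2,1)->(1,3) = 3
Tile 10: (2,2)->(2,1) = 1
Tile 11: (3,0)->(2,2) = 3
Tile 13: (3,1)->(3,0) = 1
Tile 12: (3,2)->(2,3) = 2
Tile 6: (3,3)->(1,1) = 4
Sum: 4 + 3 + 2 + 2 + 3 + 1 + 2 + 1 + 3 + 3 + 1 + 3 + 1 + 2 + 4 = 35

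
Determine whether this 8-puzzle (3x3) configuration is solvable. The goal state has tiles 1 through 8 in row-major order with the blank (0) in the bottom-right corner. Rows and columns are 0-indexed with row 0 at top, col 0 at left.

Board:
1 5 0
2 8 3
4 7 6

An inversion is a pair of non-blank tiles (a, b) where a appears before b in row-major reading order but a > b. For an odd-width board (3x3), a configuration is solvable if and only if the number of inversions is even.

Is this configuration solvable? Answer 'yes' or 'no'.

Answer: yes

Derivation:
Inversions (pairs i<j in row-major order where tile[i] > tile[j] > 0): 8
8 is even, so the puzzle is solvable.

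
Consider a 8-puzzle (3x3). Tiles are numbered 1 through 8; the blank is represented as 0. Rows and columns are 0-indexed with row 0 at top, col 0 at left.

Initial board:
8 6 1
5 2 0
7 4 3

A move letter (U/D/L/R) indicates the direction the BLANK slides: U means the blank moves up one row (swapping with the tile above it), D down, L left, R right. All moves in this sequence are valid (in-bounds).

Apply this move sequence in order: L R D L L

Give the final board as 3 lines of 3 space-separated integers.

After move 1 (L):
8 6 1
5 0 2
7 4 3

After move 2 (R):
8 6 1
5 2 0
7 4 3

After move 3 (D):
8 6 1
5 2 3
7 4 0

After move 4 (L):
8 6 1
5 2 3
7 0 4

After move 5 (L):
8 6 1
5 2 3
0 7 4

Answer: 8 6 1
5 2 3
0 7 4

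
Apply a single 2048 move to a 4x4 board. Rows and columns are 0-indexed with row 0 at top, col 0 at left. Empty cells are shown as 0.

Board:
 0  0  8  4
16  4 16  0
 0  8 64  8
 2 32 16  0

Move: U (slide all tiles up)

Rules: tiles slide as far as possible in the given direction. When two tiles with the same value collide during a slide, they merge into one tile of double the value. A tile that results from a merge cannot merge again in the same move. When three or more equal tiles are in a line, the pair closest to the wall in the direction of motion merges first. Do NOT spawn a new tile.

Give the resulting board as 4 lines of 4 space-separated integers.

Answer: 16  4  8  4
 2  8 16  8
 0 32 64  0
 0  0 16  0

Derivation:
Slide up:
col 0: [0, 16, 0, 2] -> [16, 2, 0, 0]
col 1: [0, 4, 8, 32] -> [4, 8, 32, 0]
col 2: [8, 16, 64, 16] -> [8, 16, 64, 16]
col 3: [4, 0, 8, 0] -> [4, 8, 0, 0]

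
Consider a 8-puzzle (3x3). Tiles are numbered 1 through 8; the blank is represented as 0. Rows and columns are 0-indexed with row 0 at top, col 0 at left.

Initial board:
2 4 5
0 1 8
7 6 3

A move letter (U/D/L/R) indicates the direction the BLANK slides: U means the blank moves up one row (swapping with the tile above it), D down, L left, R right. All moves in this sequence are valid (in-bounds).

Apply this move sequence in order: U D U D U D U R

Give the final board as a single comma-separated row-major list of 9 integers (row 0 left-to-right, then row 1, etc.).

Answer: 4, 0, 5, 2, 1, 8, 7, 6, 3

Derivation:
After move 1 (U):
0 4 5
2 1 8
7 6 3

After move 2 (D):
2 4 5
0 1 8
7 6 3

After move 3 (U):
0 4 5
2 1 8
7 6 3

After move 4 (D):
2 4 5
0 1 8
7 6 3

After move 5 (U):
0 4 5
2 1 8
7 6 3

After move 6 (D):
2 4 5
0 1 8
7 6 3

After move 7 (U):
0 4 5
2 1 8
7 6 3

After move 8 (R):
4 0 5
2 1 8
7 6 3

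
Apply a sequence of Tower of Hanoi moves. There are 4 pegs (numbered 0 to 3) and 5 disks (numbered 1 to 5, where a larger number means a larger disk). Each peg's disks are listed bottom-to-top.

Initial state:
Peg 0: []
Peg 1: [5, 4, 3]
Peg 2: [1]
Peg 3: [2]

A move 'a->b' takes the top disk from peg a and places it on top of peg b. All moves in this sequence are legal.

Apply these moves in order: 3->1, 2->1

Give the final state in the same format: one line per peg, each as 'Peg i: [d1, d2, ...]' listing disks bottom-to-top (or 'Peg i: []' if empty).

Answer: Peg 0: []
Peg 1: [5, 4, 3, 2, 1]
Peg 2: []
Peg 3: []

Derivation:
After move 1 (3->1):
Peg 0: []
Peg 1: [5, 4, 3, 2]
Peg 2: [1]
Peg 3: []

After move 2 (2->1):
Peg 0: []
Peg 1: [5, 4, 3, 2, 1]
Peg 2: []
Peg 3: []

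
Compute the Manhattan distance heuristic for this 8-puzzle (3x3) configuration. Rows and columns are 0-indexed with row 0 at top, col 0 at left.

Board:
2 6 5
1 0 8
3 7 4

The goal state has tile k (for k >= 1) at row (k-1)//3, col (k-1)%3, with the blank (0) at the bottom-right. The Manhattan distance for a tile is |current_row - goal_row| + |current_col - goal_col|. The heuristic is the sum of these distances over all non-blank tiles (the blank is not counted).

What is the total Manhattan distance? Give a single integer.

Tile 2: at (0,0), goal (0,1), distance |0-0|+|0-1| = 1
Tile 6: at (0,1), goal (1,2), distance |0-1|+|1-2| = 2
Tile 5: at (0,2), goal (1,1), distance |0-1|+|2-1| = 2
Tile 1: at (1,0), goal (0,0), distance |1-0|+|0-0| = 1
Tile 8: at (1,2), goal (2,1), distance |1-2|+|2-1| = 2
Tile 3: at (2,0), goal (0,2), distance |2-0|+|0-2| = 4
Tile 7: at (2,1), goal (2,0), distance |2-2|+|1-0| = 1
Tile 4: at (2,2), goal (1,0), distance |2-1|+|2-0| = 3
Sum: 1 + 2 + 2 + 1 + 2 + 4 + 1 + 3 = 16

Answer: 16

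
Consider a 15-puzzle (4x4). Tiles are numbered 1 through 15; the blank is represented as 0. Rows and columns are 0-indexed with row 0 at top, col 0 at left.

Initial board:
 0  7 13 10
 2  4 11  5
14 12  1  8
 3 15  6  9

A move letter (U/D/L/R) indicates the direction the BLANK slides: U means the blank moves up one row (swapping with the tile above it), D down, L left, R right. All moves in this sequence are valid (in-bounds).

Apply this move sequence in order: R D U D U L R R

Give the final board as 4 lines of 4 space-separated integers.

Answer:  7 13  0 10
 2  4 11  5
14 12  1  8
 3 15  6  9

Derivation:
After move 1 (R):
 7  0 13 10
 2  4 11  5
14 12  1  8
 3 15  6  9

After move 2 (D):
 7  4 13 10
 2  0 11  5
14 12  1  8
 3 15  6  9

After move 3 (U):
 7  0 13 10
 2  4 11  5
14 12  1  8
 3 15  6  9

After move 4 (D):
 7  4 13 10
 2  0 11  5
14 12  1  8
 3 15  6  9

After move 5 (U):
 7  0 13 10
 2  4 11  5
14 12  1  8
 3 15  6  9

After move 6 (L):
 0  7 13 10
 2  4 11  5
14 12  1  8
 3 15  6  9

After move 7 (R):
 7  0 13 10
 2  4 11  5
14 12  1  8
 3 15  6  9

After move 8 (R):
 7 13  0 10
 2  4 11  5
14 12  1  8
 3 15  6  9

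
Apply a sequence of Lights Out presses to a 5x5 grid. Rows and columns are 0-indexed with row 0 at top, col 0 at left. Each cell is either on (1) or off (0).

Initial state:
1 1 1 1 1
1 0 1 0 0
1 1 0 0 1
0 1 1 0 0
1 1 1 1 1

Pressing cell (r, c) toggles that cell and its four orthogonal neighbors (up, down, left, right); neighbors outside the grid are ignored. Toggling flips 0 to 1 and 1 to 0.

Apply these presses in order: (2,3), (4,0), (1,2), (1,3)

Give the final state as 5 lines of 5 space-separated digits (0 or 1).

Answer: 1 1 0 0 1
1 1 1 1 1
1 1 0 0 0
1 1 1 1 0
0 0 1 1 1

Derivation:
After press 1 at (2,3):
1 1 1 1 1
1 0 1 1 0
1 1 1 1 0
0 1 1 1 0
1 1 1 1 1

After press 2 at (4,0):
1 1 1 1 1
1 0 1 1 0
1 1 1 1 0
1 1 1 1 0
0 0 1 1 1

After press 3 at (1,2):
1 1 0 1 1
1 1 0 0 0
1 1 0 1 0
1 1 1 1 0
0 0 1 1 1

After press 4 at (1,3):
1 1 0 0 1
1 1 1 1 1
1 1 0 0 0
1 1 1 1 0
0 0 1 1 1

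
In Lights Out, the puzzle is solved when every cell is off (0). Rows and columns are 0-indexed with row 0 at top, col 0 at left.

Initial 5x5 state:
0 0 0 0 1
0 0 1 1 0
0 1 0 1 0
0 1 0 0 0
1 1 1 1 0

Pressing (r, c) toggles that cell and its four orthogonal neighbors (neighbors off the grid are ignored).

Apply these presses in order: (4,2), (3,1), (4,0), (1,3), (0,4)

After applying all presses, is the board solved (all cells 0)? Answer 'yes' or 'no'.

After press 1 at (4,2):
0 0 0 0 1
0 0 1 1 0
0 1 0 1 0
0 1 1 0 0
1 0 0 0 0

After press 2 at (3,1):
0 0 0 0 1
0 0 1 1 0
0 0 0 1 0
1 0 0 0 0
1 1 0 0 0

After press 3 at (4,0):
0 0 0 0 1
0 0 1 1 0
0 0 0 1 0
0 0 0 0 0
0 0 0 0 0

After press 4 at (1,3):
0 0 0 1 1
0 0 0 0 1
0 0 0 0 0
0 0 0 0 0
0 0 0 0 0

After press 5 at (0,4):
0 0 0 0 0
0 0 0 0 0
0 0 0 0 0
0 0 0 0 0
0 0 0 0 0

Lights still on: 0

Answer: yes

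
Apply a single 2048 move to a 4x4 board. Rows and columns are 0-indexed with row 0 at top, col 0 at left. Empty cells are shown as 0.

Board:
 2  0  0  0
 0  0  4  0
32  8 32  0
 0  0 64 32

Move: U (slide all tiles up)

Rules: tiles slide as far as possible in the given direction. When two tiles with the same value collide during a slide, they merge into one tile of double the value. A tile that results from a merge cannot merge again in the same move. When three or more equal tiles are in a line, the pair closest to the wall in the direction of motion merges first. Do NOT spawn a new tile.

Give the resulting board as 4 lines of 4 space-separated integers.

Answer:  2  8  4 32
32  0 32  0
 0  0 64  0
 0  0  0  0

Derivation:
Slide up:
col 0: [2, 0, 32, 0] -> [2, 32, 0, 0]
col 1: [0, 0, 8, 0] -> [8, 0, 0, 0]
col 2: [0, 4, 32, 64] -> [4, 32, 64, 0]
col 3: [0, 0, 0, 32] -> [32, 0, 0, 0]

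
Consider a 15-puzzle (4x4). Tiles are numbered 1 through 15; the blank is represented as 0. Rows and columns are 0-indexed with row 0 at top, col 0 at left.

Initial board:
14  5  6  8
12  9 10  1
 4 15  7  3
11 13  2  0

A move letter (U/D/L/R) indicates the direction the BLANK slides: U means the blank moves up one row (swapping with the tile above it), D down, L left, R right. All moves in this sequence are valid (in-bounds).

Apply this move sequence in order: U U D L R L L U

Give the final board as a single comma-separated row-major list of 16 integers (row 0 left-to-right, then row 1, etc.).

Answer: 14, 5, 6, 8, 12, 0, 10, 1, 4, 9, 15, 7, 11, 13, 2, 3

Derivation:
After move 1 (U):
14  5  6  8
12  9 10  1
 4 15  7  0
11 13  2  3

After move 2 (U):
14  5  6  8
12  9 10  0
 4 15  7  1
11 13  2  3

After move 3 (D):
14  5  6  8
12  9 10  1
 4 15  7  0
11 13  2  3

After move 4 (L):
14  5  6  8
12  9 10  1
 4 15  0  7
11 13  2  3

After move 5 (R):
14  5  6  8
12  9 10  1
 4 15  7  0
11 13  2  3

After move 6 (L):
14  5  6  8
12  9 10  1
 4 15  0  7
11 13  2  3

After move 7 (L):
14  5  6  8
12  9 10  1
 4  0 15  7
11 13  2  3

After move 8 (U):
14  5  6  8
12  0 10  1
 4  9 15  7
11 13  2  3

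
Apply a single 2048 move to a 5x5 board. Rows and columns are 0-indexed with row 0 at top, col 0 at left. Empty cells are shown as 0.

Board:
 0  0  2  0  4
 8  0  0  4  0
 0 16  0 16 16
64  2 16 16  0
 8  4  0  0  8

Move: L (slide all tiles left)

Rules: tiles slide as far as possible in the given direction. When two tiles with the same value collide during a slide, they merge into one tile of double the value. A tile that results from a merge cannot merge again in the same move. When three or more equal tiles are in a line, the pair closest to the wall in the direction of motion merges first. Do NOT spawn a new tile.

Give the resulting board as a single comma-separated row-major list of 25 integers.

Slide left:
row 0: [0, 0, 2, 0, 4] -> [2, 4, 0, 0, 0]
row 1: [8, 0, 0, 4, 0] -> [8, 4, 0, 0, 0]
row 2: [0, 16, 0, 16, 16] -> [32, 16, 0, 0, 0]
row 3: [64, 2, 16, 16, 0] -> [64, 2, 32, 0, 0]
row 4: [8, 4, 0, 0, 8] -> [8, 4, 8, 0, 0]

Answer: 2, 4, 0, 0, 0, 8, 4, 0, 0, 0, 32, 16, 0, 0, 0, 64, 2, 32, 0, 0, 8, 4, 8, 0, 0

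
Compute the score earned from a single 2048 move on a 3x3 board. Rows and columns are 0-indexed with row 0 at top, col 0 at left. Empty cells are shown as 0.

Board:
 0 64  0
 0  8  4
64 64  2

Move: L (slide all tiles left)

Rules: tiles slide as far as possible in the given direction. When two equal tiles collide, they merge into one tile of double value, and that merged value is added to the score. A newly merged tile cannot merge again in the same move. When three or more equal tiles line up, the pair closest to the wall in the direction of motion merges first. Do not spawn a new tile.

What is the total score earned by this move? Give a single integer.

Slide left:
row 0: [0, 64, 0] -> [64, 0, 0]  score +0 (running 0)
row 1: [0, 8, 4] -> [8, 4, 0]  score +0 (running 0)
row 2: [64, 64, 2] -> [128, 2, 0]  score +128 (running 128)
Board after move:
 64   0   0
  8   4   0
128   2   0

Answer: 128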